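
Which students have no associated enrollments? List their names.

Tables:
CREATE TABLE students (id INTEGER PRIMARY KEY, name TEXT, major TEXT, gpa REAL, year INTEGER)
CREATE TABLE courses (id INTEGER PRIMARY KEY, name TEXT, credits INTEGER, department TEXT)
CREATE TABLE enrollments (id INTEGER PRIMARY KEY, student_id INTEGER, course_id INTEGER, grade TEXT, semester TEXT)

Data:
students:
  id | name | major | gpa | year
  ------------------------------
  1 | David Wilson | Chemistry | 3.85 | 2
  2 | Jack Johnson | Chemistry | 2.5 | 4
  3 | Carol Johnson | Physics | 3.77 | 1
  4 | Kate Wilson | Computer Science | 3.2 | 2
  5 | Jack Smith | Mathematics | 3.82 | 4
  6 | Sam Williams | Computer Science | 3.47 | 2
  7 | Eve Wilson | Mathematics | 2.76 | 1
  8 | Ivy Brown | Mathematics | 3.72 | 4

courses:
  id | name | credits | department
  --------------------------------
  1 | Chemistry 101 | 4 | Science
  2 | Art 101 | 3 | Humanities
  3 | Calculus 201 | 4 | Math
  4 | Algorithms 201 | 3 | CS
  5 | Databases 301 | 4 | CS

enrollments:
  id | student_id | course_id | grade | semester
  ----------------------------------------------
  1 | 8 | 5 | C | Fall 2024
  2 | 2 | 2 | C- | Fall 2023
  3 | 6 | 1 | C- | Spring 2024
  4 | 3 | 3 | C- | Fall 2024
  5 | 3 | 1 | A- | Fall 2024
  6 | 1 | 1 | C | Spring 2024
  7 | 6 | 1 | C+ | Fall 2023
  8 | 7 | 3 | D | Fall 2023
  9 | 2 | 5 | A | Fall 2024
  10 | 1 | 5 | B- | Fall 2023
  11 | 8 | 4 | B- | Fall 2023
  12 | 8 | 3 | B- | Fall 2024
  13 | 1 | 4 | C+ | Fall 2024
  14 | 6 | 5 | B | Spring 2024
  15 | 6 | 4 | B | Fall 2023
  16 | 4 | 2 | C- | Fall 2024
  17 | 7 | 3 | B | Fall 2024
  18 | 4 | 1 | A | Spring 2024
SELECT p.name FROM students p LEFT JOIN enrollments c ON c.student_id = p.id WHERE c.id IS NULL

Execution result:
Jack Smith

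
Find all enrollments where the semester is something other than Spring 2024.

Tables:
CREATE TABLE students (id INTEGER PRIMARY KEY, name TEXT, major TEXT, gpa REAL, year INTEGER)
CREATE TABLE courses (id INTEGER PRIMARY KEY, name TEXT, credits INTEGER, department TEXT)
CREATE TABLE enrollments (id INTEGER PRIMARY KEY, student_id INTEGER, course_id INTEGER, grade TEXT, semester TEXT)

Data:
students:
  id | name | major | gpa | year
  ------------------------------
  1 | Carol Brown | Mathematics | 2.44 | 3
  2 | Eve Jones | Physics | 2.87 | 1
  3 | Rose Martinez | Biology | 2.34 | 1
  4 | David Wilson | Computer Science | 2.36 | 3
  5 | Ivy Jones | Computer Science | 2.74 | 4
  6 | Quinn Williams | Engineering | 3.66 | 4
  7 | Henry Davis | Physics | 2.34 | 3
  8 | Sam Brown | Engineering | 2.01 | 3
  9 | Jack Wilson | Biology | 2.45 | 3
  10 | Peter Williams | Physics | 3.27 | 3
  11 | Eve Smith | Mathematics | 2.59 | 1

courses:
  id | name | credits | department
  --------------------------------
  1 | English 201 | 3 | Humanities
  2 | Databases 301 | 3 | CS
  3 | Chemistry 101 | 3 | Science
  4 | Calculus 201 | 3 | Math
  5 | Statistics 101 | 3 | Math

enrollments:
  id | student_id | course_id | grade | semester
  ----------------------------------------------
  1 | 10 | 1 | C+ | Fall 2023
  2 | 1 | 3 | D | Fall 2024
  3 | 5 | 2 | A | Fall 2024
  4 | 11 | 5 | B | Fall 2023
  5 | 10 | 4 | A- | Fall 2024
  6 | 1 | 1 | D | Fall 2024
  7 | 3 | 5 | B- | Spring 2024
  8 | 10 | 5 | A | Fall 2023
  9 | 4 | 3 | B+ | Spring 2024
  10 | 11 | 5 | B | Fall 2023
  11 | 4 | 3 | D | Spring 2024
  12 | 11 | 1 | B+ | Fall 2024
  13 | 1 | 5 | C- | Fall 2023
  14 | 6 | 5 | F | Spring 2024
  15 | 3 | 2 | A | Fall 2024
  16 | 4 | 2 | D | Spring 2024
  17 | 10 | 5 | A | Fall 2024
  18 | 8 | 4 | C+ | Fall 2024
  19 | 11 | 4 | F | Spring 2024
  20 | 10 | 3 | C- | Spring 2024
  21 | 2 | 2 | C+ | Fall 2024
SELECT id, semester FROM enrollments WHERE semester <> 'Spring 2024'

Execution result:
id | semester
1 | Fall 2023
2 | Fall 2024
3 | Fall 2024
4 | Fall 2023
5 | Fall 2024
6 | Fall 2024
8 | Fall 2023
10 | Fall 2023
12 | Fall 2024
13 | Fall 2023
15 | Fall 2024
17 | Fall 2024
18 | Fall 2024
21 | Fall 2024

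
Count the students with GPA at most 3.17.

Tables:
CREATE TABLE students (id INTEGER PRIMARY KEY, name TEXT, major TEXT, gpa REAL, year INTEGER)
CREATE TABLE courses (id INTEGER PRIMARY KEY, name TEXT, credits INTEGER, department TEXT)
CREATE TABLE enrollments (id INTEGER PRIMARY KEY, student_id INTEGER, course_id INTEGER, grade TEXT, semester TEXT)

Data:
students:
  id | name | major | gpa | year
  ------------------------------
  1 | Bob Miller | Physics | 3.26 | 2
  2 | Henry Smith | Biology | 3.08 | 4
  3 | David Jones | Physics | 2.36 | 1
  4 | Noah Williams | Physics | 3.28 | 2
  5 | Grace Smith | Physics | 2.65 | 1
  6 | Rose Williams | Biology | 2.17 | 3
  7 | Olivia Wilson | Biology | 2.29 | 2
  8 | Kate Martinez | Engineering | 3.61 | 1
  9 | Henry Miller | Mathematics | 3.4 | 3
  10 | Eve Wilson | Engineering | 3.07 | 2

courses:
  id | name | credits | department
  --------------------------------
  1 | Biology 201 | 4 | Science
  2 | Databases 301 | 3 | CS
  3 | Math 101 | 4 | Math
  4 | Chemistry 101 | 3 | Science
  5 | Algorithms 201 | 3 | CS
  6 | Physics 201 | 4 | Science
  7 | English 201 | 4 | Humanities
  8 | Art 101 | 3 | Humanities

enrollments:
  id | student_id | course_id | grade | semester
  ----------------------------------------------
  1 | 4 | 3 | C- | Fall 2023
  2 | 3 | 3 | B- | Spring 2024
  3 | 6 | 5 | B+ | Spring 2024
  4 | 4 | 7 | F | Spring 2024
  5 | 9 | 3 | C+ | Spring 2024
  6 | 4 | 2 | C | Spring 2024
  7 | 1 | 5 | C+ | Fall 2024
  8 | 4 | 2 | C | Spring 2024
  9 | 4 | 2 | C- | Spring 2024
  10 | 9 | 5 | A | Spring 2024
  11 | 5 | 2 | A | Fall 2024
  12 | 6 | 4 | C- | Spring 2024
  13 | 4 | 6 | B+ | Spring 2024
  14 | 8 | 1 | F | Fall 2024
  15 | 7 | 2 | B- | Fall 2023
SELECT COUNT(*) FROM students WHERE gpa <= 3.17

Execution result:
6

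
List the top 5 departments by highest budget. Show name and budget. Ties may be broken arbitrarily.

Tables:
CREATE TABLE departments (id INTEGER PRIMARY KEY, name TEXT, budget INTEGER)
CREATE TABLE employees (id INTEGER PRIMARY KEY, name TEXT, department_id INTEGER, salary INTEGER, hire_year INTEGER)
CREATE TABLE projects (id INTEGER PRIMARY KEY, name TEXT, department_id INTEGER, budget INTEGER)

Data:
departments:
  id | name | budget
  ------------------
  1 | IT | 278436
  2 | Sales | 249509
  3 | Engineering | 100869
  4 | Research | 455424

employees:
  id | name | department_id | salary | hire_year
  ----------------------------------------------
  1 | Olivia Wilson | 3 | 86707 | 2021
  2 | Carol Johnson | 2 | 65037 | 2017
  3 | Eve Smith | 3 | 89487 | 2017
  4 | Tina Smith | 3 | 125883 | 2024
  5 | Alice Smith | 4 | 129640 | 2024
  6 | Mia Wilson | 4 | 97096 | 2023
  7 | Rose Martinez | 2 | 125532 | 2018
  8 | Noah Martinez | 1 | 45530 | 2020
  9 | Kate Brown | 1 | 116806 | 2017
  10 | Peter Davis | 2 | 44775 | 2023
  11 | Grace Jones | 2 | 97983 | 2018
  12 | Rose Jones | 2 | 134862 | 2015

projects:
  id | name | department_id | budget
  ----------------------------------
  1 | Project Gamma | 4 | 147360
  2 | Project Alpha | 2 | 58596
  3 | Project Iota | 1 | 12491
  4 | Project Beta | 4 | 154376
SELECT name, budget FROM departments ORDER BY budget DESC LIMIT 5

Execution result:
name | budget
Research | 455424
IT | 278436
Sales | 249509
Engineering | 100869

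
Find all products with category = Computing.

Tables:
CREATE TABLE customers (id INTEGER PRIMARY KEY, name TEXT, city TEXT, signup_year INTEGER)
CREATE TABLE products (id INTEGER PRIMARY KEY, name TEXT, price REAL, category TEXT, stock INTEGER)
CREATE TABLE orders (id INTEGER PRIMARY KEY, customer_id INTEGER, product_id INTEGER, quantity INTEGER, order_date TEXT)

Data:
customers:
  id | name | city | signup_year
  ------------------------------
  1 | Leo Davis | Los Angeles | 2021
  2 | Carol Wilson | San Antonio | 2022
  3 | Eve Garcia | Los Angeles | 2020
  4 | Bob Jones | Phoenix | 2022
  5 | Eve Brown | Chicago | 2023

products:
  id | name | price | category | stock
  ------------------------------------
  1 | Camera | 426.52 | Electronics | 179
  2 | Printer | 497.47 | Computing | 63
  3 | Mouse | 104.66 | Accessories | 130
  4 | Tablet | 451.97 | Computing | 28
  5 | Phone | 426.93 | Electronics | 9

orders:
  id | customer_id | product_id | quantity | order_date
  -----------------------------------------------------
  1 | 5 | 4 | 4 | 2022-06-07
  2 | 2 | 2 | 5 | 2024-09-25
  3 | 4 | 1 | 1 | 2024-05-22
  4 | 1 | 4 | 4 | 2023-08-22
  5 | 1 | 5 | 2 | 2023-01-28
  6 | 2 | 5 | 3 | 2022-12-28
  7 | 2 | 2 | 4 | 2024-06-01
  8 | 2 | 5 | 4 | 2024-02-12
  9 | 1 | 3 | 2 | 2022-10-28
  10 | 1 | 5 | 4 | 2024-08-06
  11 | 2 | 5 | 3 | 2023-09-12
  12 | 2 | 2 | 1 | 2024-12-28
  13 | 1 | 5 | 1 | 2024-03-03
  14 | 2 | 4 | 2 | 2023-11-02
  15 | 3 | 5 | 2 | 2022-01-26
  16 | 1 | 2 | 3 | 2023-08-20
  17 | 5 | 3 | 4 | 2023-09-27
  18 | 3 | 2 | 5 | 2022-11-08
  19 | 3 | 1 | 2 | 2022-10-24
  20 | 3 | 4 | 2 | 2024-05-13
SELECT name, category FROM products WHERE category = 'Computing'

Execution result:
name | category
Printer | Computing
Tablet | Computing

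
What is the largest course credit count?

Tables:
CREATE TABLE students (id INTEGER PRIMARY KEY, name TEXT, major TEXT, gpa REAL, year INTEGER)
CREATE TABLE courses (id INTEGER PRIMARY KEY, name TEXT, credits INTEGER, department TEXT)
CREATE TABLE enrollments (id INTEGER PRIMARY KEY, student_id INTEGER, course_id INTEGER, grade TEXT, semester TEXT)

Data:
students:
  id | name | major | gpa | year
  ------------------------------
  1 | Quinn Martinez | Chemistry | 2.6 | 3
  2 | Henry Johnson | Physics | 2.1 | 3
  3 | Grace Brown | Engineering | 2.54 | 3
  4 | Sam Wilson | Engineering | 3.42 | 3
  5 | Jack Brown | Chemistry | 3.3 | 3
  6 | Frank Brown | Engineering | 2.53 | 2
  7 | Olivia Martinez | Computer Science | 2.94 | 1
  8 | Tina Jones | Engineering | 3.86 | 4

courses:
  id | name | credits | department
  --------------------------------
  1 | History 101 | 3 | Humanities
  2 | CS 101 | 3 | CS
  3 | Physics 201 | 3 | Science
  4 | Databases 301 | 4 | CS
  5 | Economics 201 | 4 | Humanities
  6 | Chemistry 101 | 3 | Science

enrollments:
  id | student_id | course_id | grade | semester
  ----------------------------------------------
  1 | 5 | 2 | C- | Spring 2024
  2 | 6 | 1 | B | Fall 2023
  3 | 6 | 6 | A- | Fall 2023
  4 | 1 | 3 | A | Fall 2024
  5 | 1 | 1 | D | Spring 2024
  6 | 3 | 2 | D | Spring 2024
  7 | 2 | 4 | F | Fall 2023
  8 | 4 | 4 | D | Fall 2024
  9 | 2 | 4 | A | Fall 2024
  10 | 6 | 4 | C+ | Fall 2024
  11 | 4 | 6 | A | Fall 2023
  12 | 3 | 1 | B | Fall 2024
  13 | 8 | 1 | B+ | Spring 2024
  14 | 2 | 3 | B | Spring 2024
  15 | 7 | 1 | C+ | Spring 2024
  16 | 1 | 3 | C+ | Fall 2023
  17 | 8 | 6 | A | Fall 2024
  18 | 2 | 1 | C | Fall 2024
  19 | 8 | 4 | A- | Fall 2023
SELECT MAX(credits) FROM courses

Execution result:
4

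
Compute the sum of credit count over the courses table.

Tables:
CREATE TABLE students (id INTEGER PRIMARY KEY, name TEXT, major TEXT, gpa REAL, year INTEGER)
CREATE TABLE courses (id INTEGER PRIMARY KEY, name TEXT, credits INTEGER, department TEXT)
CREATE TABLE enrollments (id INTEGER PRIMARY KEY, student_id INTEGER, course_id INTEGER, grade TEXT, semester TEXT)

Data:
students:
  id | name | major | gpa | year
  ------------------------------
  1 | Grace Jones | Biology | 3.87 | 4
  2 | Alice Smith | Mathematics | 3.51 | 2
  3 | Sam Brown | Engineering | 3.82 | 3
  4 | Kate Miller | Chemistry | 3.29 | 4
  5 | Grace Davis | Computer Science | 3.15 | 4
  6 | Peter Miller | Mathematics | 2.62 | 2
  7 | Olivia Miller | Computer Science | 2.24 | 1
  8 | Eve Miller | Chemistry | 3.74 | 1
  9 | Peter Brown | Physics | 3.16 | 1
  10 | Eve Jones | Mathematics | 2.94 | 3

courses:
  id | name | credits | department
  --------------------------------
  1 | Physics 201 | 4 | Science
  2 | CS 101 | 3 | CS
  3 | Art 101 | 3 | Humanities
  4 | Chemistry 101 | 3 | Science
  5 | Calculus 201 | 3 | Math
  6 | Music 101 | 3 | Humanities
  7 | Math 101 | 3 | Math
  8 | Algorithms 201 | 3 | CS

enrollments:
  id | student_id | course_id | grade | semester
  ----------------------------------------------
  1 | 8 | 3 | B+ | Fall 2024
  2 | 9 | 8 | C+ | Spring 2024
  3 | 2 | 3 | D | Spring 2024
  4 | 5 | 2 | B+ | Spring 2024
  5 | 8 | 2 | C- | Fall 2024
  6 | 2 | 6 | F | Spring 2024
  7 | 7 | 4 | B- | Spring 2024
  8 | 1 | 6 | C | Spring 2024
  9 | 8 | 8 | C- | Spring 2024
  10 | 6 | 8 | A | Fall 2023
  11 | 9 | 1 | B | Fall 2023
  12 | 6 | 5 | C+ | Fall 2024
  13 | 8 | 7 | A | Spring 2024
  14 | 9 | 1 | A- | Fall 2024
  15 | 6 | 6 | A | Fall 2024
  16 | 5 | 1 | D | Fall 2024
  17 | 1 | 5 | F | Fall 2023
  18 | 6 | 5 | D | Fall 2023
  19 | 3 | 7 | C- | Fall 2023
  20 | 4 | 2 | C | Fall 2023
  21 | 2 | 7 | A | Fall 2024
SELECT SUM(credits) FROM courses

Execution result:
25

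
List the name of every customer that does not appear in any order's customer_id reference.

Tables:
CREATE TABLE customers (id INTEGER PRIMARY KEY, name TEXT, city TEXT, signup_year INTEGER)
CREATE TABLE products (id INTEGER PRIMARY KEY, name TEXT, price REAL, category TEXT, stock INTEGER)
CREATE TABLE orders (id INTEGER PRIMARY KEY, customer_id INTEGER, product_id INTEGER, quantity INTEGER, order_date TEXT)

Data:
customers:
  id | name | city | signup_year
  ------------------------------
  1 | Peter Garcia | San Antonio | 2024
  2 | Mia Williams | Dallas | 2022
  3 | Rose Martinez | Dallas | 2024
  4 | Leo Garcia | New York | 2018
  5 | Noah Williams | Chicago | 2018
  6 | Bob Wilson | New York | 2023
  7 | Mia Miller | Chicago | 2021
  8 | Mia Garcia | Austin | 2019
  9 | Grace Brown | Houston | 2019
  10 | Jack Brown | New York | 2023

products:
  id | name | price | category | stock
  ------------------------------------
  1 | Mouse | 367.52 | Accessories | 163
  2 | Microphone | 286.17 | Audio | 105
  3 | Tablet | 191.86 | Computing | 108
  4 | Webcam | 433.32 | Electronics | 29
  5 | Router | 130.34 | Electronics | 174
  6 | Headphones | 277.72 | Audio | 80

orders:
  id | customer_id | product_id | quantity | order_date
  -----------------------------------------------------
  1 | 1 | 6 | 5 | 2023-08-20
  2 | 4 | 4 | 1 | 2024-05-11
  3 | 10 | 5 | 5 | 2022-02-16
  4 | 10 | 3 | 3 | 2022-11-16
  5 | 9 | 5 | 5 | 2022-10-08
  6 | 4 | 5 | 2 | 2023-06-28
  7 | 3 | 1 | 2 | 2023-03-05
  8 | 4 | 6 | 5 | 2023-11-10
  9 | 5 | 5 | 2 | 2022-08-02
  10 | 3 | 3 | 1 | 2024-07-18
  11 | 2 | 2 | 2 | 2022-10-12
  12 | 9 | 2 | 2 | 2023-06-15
SELECT p.name FROM customers p LEFT JOIN orders c ON c.customer_id = p.id WHERE c.id IS NULL

Execution result:
name
Bob Wilson
Mia Miller
Mia Garcia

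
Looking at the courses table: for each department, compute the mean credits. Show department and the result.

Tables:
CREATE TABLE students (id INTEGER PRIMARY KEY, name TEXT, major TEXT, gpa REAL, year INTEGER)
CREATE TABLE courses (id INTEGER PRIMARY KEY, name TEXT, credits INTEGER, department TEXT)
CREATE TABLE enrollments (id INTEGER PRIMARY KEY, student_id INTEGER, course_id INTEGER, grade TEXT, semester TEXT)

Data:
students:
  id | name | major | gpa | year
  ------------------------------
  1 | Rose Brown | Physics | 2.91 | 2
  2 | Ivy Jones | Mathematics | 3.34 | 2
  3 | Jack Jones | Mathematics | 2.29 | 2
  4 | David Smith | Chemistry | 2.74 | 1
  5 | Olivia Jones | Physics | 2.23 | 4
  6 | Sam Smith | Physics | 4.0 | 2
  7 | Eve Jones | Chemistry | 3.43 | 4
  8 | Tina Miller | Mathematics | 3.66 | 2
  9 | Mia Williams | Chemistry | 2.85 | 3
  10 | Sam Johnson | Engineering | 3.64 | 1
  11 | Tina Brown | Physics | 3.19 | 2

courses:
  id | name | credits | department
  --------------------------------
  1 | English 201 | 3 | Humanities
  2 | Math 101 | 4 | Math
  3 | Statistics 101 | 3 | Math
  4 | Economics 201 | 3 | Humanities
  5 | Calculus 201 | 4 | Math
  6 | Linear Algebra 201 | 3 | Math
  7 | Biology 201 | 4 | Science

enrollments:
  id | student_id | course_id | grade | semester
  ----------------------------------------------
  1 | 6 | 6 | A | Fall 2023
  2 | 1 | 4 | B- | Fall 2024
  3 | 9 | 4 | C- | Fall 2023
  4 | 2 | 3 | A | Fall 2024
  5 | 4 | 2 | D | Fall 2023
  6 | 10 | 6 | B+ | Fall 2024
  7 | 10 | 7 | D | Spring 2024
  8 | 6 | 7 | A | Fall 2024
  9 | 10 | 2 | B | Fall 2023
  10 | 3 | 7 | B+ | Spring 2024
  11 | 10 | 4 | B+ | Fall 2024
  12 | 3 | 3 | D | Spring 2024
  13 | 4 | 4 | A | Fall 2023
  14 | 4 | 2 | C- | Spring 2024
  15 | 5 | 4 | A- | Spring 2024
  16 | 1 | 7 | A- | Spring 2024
SELECT department, AVG(credits) AS avg_credits FROM courses GROUP BY department

Execution result:
department | avg_credits
Humanities | 3.00
Math | 3.50
Science | 4.00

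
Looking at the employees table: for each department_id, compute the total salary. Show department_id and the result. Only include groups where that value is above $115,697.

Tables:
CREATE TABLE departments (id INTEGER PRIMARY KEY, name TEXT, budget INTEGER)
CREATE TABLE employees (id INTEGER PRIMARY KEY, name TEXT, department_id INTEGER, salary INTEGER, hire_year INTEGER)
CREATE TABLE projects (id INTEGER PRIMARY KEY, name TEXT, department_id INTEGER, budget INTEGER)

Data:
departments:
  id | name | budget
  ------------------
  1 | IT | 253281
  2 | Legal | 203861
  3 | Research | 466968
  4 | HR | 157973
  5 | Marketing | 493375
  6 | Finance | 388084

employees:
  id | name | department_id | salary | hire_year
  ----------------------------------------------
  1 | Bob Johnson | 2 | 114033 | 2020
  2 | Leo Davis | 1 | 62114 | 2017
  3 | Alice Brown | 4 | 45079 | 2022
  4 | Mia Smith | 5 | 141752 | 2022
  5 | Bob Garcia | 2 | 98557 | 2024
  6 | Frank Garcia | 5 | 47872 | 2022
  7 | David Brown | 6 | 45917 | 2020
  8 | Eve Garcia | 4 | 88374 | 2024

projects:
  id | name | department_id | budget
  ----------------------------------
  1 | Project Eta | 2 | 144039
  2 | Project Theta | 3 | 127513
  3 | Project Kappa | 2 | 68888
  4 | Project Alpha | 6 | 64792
SELECT department_id, SUM(salary) AS sum_salary FROM employees GROUP BY department_id HAVING SUM(salary) > 115697

Execution result:
department_id | sum_salary
2 | 212590
4 | 133453
5 | 189624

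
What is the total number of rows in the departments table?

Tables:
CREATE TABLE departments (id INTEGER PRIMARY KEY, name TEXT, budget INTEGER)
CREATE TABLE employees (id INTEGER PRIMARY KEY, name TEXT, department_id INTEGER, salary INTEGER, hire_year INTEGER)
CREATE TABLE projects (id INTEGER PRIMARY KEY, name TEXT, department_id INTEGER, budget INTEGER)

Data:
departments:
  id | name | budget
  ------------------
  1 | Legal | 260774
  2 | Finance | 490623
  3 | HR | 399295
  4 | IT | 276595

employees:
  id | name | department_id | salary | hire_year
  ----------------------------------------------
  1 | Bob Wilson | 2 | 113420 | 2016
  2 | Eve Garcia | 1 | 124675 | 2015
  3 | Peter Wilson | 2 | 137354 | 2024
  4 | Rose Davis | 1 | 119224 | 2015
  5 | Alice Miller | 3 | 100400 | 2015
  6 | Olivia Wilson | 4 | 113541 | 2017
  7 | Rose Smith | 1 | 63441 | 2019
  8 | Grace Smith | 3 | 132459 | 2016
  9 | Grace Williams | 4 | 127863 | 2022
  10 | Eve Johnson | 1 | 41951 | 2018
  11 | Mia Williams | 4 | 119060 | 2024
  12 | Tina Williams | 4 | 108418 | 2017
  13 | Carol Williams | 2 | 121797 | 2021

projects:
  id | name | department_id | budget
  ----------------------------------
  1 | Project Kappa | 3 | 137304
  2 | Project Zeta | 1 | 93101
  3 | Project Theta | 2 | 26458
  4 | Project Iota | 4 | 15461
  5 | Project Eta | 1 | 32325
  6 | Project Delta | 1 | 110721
SELECT COUNT(*) FROM departments

Execution result:
4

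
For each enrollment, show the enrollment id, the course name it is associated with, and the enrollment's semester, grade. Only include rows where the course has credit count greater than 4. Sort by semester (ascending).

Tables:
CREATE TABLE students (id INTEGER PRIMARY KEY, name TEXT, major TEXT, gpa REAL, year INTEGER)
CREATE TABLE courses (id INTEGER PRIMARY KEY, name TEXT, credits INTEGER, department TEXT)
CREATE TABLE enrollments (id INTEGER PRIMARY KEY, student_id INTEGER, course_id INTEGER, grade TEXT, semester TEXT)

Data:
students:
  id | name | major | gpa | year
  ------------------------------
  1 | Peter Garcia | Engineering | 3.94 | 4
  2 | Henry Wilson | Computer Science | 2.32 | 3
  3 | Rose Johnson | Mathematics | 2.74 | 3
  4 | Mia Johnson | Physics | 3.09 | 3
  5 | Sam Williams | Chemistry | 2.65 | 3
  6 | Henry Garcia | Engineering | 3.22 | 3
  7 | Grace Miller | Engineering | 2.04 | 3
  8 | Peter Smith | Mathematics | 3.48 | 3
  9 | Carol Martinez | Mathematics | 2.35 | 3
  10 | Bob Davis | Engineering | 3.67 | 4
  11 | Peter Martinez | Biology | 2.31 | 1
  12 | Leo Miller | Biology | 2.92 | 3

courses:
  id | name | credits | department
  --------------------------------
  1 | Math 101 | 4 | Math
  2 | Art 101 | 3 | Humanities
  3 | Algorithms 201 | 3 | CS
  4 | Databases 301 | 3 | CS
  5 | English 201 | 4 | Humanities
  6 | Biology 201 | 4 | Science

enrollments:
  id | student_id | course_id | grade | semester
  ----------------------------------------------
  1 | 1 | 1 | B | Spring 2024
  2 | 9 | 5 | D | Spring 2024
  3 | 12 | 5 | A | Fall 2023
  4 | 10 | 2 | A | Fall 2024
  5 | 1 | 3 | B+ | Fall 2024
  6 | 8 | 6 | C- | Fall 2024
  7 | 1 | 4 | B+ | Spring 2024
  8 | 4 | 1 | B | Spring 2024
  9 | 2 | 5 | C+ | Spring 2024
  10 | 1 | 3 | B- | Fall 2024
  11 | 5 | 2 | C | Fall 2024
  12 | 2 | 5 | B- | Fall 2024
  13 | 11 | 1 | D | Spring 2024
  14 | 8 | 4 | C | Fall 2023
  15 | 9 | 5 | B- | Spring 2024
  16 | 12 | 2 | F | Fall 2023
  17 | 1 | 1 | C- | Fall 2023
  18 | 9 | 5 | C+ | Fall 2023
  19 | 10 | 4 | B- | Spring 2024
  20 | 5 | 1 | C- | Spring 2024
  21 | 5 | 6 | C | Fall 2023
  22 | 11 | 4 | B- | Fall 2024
SELECT c.id, p.name AS course, c.semester, c.grade FROM enrollments c JOIN courses p ON c.course_id = p.id WHERE p.credits > 4 ORDER BY c.semester ASC

Execution result:
(no rows)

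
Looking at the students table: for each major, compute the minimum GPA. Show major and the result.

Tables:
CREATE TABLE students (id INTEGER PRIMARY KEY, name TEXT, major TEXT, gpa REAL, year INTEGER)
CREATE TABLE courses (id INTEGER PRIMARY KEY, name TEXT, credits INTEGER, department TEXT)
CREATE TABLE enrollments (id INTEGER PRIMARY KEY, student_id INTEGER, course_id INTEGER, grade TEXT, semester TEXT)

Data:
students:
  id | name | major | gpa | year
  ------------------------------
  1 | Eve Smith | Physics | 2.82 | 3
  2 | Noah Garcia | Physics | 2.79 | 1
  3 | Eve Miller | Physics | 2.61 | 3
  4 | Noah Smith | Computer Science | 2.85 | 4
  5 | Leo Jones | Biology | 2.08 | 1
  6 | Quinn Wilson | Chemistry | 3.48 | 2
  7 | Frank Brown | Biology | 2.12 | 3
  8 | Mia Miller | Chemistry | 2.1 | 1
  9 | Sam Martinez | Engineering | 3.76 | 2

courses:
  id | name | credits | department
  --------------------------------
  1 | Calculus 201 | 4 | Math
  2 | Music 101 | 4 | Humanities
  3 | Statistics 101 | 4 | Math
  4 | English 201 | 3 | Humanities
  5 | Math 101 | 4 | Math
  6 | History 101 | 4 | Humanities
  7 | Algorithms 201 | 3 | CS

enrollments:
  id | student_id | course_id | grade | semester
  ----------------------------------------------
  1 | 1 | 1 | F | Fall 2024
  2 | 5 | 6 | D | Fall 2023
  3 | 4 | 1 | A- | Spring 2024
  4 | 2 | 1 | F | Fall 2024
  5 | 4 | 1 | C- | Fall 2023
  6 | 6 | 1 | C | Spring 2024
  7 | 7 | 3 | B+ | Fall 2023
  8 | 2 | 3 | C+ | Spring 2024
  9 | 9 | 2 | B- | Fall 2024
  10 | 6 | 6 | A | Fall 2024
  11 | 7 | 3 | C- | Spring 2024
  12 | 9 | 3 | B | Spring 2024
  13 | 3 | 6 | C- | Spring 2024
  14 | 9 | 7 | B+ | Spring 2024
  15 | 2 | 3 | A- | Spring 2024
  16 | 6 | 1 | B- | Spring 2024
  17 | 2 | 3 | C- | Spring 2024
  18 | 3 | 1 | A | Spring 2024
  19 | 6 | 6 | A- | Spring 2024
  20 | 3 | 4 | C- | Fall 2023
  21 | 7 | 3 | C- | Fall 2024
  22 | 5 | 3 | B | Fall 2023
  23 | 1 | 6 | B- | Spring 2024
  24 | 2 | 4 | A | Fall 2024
SELECT major, MIN(gpa) AS min_gpa FROM students GROUP BY major

Execution result:
major | min_gpa
Biology | 2.08
Chemistry | 2.10
Computer Science | 2.85
Engineering | 3.76
Physics | 2.61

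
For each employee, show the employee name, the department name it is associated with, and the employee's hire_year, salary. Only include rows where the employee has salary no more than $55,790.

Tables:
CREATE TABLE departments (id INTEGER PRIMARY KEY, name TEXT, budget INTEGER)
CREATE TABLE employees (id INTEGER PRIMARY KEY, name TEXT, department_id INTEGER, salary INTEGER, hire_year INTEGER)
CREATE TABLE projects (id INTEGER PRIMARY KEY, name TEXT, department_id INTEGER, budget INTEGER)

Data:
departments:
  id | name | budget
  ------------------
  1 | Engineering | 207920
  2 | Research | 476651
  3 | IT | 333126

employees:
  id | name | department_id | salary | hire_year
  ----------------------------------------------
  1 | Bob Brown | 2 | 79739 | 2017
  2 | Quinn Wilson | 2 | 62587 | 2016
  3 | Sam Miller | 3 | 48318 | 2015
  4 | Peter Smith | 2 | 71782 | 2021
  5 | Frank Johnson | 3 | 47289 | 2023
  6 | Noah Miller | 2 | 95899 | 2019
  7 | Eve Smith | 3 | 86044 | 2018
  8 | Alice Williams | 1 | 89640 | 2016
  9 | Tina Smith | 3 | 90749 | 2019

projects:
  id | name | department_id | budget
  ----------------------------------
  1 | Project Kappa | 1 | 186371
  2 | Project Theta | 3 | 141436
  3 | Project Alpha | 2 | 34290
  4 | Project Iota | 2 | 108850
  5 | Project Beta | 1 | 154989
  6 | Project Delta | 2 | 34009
SELECT c.name, p.name AS department, c.hire_year, c.salary FROM employees c JOIN departments p ON c.department_id = p.id WHERE c.salary <= 55790

Execution result:
name | department | hire_year | salary
Sam Miller | IT | 2015 | 48318
Frank Johnson | IT | 2023 | 47289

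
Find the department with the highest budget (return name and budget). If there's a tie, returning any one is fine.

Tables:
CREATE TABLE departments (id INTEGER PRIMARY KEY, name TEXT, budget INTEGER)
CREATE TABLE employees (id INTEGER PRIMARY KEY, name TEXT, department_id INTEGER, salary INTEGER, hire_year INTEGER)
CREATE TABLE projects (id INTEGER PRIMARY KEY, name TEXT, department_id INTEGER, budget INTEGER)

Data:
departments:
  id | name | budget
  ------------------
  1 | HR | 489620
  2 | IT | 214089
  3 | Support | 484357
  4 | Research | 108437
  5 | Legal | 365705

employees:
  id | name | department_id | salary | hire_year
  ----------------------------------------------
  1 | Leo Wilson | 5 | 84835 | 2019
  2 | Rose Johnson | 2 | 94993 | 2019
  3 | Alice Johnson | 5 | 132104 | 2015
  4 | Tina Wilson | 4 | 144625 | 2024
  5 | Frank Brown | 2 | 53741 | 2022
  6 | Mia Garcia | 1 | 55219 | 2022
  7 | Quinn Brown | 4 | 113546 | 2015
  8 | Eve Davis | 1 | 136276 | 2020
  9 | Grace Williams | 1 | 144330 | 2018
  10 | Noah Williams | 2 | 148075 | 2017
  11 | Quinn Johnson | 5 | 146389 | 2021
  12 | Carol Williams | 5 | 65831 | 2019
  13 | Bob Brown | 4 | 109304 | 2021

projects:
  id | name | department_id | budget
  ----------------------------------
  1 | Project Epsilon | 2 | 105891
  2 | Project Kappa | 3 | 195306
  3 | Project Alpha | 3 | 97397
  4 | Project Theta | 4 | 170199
SELECT name, budget FROM departments ORDER BY budget DESC LIMIT 1

Execution result:
name | budget
HR | 489620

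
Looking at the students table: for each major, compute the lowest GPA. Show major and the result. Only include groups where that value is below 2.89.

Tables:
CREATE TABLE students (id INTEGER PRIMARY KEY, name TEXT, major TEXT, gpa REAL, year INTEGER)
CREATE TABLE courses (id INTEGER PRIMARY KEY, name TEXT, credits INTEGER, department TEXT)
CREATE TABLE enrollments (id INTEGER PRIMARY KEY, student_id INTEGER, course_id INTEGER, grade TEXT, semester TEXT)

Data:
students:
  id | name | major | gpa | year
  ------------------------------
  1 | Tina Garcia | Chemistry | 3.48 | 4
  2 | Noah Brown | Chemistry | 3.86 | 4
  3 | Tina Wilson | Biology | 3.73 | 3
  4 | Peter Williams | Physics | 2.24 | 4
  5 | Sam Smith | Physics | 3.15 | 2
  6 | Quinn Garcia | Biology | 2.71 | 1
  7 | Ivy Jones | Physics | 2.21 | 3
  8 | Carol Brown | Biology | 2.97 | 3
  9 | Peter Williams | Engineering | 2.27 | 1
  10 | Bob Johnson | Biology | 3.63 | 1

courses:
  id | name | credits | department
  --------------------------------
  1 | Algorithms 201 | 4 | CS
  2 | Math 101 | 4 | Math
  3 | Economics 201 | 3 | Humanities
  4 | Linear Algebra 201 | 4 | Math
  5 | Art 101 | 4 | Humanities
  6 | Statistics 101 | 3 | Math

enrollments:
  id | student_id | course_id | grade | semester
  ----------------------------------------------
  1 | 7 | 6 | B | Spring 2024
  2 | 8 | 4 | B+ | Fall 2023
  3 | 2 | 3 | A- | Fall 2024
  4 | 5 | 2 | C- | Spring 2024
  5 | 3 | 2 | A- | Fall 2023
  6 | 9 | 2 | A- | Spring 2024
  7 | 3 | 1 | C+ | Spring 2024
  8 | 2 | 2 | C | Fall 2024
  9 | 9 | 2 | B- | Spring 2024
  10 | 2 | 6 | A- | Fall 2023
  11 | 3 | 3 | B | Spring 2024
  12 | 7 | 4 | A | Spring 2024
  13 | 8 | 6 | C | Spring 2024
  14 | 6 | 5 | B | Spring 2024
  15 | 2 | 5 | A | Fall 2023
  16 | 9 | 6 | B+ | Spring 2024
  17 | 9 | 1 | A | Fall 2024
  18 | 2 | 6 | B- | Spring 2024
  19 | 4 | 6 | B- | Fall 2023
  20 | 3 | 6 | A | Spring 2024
SELECT major, MIN(gpa) AS min_gpa FROM students GROUP BY major HAVING MIN(gpa) < 2.89

Execution result:
major | min_gpa
Biology | 2.71
Engineering | 2.27
Physics | 2.21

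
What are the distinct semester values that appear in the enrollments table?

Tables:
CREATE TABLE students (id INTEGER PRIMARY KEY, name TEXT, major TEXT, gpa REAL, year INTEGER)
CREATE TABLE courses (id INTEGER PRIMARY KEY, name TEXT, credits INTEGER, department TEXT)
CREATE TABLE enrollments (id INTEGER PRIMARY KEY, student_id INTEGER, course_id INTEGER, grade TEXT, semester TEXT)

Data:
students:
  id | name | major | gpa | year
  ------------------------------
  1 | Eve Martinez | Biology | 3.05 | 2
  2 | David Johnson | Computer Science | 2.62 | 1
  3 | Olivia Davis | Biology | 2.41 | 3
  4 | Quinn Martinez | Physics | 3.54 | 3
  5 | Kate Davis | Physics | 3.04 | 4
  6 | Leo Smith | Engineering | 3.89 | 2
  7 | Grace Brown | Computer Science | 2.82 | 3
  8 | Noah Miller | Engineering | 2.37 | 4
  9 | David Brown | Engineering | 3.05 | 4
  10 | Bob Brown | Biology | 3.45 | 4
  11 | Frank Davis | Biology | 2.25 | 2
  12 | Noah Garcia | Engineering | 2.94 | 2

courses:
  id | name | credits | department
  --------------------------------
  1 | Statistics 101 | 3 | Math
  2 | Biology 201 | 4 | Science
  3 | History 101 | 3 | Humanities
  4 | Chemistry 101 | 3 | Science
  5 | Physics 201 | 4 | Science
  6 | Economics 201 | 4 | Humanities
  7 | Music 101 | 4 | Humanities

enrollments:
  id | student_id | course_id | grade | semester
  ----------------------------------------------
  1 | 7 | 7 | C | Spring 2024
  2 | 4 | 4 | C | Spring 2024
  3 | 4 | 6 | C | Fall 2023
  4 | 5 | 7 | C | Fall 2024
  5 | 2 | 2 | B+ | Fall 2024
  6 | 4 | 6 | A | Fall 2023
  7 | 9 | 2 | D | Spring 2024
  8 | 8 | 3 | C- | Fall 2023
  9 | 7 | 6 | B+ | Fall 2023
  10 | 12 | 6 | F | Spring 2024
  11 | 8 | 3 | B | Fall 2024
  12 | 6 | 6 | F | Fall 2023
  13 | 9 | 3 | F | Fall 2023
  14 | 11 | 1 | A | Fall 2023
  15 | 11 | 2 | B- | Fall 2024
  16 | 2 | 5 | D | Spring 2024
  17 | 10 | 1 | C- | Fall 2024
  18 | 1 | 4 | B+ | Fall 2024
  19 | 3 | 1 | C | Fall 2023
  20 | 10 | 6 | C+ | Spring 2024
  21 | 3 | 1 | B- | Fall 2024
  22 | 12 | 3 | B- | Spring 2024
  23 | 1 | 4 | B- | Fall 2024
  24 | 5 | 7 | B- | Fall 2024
SELECT DISTINCT semester FROM enrollments

Execution result:
semester
Spring 2024
Fall 2023
Fall 2024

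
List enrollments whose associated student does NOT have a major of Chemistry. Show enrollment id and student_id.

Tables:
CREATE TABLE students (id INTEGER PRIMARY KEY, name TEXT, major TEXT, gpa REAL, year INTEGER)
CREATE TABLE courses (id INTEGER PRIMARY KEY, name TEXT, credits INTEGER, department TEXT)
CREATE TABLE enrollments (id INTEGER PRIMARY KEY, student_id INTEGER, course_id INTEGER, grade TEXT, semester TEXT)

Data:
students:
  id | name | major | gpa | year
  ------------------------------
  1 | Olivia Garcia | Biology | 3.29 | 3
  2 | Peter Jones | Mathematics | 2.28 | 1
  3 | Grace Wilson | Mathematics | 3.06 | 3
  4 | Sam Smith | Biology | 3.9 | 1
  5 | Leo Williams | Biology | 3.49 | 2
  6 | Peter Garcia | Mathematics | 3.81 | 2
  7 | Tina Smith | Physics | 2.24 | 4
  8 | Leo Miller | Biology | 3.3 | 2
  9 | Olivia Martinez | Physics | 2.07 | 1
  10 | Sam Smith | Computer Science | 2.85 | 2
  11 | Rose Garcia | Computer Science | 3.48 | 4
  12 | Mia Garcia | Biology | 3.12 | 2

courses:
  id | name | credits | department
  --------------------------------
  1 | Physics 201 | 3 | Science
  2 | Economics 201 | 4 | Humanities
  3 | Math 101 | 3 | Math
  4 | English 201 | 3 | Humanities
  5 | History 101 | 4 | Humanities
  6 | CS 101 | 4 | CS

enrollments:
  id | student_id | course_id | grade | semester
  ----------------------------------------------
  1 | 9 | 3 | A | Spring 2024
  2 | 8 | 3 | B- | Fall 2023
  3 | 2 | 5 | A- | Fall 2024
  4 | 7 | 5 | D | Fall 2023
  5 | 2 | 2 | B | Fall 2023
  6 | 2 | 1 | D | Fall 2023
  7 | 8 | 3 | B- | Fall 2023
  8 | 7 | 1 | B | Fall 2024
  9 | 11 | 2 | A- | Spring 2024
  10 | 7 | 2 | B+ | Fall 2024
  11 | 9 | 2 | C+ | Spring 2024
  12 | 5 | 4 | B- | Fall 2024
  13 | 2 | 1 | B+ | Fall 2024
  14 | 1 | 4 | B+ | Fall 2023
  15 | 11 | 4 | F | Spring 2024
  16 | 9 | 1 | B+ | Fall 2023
SELECT id, student_id FROM enrollments WHERE student_id NOT IN (SELECT id FROM students WHERE major = 'Chemistry')

Execution result:
id | student_id
1 | 9
2 | 8
3 | 2
4 | 7
5 | 2
6 | 2
7 | 8
8 | 7
9 | 11
10 | 7
11 | 9
12 | 5
13 | 2
14 | 1
15 | 11
16 | 9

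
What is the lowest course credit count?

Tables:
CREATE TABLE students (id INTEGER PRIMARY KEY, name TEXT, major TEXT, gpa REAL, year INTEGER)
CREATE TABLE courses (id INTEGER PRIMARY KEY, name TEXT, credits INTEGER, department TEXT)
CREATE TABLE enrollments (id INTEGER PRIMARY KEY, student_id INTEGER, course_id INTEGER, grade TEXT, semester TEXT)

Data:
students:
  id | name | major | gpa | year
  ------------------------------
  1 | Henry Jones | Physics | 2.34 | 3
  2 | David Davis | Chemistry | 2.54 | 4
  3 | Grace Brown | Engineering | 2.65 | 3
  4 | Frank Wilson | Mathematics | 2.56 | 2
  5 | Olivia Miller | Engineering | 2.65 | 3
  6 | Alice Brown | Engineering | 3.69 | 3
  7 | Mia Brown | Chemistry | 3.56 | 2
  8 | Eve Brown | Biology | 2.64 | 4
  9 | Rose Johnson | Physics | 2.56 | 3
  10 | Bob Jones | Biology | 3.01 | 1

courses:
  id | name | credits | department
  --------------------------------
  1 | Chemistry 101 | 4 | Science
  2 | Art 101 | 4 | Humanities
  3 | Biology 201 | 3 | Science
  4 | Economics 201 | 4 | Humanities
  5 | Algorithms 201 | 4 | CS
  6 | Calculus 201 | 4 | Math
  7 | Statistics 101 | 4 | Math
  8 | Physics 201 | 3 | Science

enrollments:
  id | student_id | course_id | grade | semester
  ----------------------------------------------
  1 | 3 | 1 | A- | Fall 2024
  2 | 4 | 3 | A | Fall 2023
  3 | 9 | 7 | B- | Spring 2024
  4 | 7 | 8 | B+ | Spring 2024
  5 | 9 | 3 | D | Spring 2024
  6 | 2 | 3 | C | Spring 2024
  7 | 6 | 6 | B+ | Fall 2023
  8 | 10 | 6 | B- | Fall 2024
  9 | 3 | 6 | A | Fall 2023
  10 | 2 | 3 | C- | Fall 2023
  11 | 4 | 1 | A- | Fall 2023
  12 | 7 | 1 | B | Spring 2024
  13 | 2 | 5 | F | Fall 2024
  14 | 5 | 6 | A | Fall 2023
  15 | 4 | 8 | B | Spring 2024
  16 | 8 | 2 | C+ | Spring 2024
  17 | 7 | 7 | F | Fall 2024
SELECT MIN(credits) FROM courses

Execution result:
3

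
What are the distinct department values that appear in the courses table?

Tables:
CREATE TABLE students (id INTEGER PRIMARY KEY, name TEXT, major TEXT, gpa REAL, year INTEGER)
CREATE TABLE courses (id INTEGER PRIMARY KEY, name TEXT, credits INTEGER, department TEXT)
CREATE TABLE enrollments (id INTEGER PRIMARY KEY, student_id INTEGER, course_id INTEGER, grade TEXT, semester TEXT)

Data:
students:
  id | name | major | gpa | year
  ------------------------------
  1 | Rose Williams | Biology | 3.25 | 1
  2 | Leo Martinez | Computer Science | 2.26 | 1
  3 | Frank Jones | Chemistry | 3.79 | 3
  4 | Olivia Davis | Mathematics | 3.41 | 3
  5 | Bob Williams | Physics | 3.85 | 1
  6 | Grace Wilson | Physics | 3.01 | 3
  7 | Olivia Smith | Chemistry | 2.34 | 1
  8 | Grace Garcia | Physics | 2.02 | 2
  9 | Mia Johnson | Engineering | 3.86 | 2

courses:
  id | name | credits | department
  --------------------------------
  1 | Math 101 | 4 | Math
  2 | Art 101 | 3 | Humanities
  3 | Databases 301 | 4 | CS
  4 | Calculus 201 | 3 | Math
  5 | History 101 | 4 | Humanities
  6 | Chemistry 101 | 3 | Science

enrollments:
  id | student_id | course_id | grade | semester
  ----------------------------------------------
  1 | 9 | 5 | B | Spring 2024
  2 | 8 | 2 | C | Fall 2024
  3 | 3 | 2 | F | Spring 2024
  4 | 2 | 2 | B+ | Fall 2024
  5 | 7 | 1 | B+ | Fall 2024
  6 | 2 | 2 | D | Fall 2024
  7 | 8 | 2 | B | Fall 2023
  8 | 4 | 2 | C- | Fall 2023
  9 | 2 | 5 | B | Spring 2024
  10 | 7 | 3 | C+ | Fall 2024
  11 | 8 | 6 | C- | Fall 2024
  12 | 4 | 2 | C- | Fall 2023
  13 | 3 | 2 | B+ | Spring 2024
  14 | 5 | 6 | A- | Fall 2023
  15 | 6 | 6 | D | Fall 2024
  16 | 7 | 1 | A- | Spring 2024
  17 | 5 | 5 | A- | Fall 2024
SELECT DISTINCT department FROM courses

Execution result:
department
Math
Humanities
CS
Science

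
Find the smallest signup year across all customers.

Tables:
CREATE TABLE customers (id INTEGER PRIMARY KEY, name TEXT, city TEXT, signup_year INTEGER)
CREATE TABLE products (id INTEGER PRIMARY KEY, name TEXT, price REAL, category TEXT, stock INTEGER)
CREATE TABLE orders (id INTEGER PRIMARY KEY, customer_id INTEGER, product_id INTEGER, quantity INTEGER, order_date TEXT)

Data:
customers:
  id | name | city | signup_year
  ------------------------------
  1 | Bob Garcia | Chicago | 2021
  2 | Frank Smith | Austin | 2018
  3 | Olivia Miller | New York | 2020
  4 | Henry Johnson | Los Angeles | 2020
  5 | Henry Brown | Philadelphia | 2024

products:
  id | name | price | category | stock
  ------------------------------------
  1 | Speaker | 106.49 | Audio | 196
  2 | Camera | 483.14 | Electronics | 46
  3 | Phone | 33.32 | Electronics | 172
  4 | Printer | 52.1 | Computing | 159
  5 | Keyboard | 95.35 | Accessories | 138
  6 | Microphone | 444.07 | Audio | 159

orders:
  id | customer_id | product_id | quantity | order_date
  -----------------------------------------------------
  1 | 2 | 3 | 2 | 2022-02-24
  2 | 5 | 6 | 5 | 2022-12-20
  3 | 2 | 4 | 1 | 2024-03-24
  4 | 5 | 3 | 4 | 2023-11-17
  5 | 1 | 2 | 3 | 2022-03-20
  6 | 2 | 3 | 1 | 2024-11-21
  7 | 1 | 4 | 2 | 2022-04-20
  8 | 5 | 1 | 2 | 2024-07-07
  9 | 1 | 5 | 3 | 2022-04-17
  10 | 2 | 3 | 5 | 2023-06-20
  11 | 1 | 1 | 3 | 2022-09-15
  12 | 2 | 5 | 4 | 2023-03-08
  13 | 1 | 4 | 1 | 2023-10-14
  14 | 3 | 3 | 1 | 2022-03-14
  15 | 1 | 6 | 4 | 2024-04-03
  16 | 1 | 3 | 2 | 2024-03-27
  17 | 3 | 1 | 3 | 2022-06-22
SELECT MIN(signup_year) FROM customers

Execution result:
2018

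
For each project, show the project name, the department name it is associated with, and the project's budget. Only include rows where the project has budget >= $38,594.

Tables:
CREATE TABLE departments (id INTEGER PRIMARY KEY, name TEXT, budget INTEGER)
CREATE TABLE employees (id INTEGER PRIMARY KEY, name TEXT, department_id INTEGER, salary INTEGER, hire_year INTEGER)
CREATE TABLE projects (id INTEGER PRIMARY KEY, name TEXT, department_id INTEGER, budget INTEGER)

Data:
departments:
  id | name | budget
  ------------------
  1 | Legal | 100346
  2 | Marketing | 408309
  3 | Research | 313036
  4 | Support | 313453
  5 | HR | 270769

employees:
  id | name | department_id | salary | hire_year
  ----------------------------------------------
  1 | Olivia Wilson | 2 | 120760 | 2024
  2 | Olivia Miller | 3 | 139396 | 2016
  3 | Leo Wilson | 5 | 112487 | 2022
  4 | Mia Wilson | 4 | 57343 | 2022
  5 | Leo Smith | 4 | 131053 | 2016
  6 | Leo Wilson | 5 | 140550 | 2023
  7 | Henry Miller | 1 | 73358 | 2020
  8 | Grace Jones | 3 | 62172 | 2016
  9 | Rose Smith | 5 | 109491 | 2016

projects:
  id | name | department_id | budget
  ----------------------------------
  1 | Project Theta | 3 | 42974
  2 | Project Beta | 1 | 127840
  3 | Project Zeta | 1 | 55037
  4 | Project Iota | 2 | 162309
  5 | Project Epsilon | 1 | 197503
SELECT c.name, p.name AS department, c.budget FROM projects c JOIN departments p ON c.department_id = p.id WHERE c.budget >= 38594

Execution result:
name | department | budget
Project Theta | Research | 42974
Project Beta | Legal | 127840
Project Zeta | Legal | 55037
Project Iota | Marketing | 162309
Project Epsilon | Legal | 197503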